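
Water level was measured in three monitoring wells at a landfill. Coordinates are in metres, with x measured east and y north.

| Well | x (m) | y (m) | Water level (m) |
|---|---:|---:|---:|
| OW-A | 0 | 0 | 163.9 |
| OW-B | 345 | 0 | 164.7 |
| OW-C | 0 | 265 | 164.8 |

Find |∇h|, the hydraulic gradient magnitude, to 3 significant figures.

∂h/∂x = (164.7 − 163.9) / (345 − 0) = +0.002319
∂h/∂y = (164.8 − 163.9) / (265 − 0) = +0.003396
|∇h| = √(0.002319² + 0.003396²) = 0.004112

0.00411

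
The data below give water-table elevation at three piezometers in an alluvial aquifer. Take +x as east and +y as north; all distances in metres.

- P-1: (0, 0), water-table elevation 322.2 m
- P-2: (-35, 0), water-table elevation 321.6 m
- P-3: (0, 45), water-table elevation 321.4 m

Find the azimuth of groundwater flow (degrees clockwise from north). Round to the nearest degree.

316°

∂h/∂x = (321.6 − 322.2) / (-35 − 0) = +0.01714
∂h/∂y = (321.4 − 322.2) / (45 − 0) = -0.01778
Flow direction (−∇h) has components (-0.01714 E, +0.01778 N).
Azimuth = atan2(E, N) = atan2(-0.01714, +0.01778) = 316.0° ≈ 316°.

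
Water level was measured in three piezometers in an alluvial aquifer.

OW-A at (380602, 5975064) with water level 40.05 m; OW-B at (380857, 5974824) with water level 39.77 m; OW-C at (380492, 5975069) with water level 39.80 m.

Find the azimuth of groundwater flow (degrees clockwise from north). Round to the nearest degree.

Taking OW-A as reference: OW-B−OW-A = (255, -240, -0.28); OW-C−OW-A = (-110, 5, -0.25).
Determinant of the coordinate differences = 255·5 − (-110)·(-240) = -25125.
∂h/∂x = [(-0.28)·5 − (-0.25)·(-240)] / -25125 = +0.002444
∂h/∂y = [255·(-0.25) − (-110)·(-0.28)] / -25125 = +0.003763
Flow direction (−∇h) has components (-0.002444 E, -0.003763 N).
Azimuth = atan2(E, N) = atan2(-0.002444, -0.003763) = 213.0° ≈ 213°.

213°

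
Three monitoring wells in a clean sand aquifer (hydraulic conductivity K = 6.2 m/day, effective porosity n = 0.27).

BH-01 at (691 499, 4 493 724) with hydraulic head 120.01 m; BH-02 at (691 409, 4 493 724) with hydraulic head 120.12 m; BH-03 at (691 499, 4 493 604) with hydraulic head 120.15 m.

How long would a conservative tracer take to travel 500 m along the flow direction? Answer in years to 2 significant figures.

∂h/∂x = (120.12 − 120.01) / (691409 − 691499) = -0.001222
∂h/∂y = (120.15 − 120.01) / (4493604 − 4493724) = -0.001167
|∇h| = √(-0.001222² + -0.001167²) = 0.00169
Seepage velocity v = K·i/n = 6.2 × 0.00169 / 0.27 = 0.03881 m/day.
t = 500 / 0.03881 = 1.288e+04 days = 35.3 years.

35 years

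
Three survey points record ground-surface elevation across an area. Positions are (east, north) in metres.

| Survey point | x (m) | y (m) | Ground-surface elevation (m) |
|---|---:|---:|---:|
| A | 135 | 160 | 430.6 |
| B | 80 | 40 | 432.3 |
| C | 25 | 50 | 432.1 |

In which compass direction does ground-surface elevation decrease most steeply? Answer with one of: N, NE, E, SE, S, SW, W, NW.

Differences from A: to B (Δx, Δy, Δh) = (-55, -120, +1.7); to C = (-110, -110, +1.5).
Solve a·Δx + b·Δy = Δz: det = (-55)·(-110) − (-110)·(-120) = -7150.
∂z/∂x = [(+1.7)·(-110) − (+1.5)·(-120)] / -7150 = +0.0009790
∂z/∂y = [(-55)·(+1.5) − (-110)·(+1.7)] / -7150 = -0.01462
Steepest decrease is along −∇f = (-0.0009790 E, +0.01462 N) → north.

N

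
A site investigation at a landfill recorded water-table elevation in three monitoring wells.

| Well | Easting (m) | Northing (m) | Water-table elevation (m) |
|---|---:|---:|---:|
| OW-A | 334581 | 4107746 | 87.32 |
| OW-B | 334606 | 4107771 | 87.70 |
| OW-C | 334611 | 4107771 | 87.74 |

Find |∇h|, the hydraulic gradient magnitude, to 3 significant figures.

With h = a·x + b·y + c and OW-A as origin, the differences give:
  25·a + 25·b = +0.38
  30·a + 25·b = +0.42
Eliminate b (×25 and ×25, subtract): -125·a = -1.000 → a = ∂h/∂x = +0.008000
Back-substitute: b = ∂h/∂y = +0.007200.
|∇h| = √(0.008000² + 0.007200²) = 0.01076

0.0108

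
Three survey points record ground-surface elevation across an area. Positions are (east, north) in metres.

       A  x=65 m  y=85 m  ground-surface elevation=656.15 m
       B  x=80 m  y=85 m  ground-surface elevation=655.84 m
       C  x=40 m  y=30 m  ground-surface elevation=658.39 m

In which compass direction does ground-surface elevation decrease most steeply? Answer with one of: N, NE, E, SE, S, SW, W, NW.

Differences from A: to B (Δx, Δy, Δh) = (15, 0, -0.31); to C = (-25, -55, +2.24).
Solve a·Δx + b·Δy = Δz: det = 15·(-55) − (-25)·0 = -825.
∂z/∂x = [(-0.31)·(-55) − (+2.24)·0] / -825 = -0.02067
∂z/∂y = [15·(+2.24) − (-25)·(-0.31)] / -825 = -0.03133
Steepest decrease is along −∇f = (+0.02067 E, +0.03133 N) → northeast.

NE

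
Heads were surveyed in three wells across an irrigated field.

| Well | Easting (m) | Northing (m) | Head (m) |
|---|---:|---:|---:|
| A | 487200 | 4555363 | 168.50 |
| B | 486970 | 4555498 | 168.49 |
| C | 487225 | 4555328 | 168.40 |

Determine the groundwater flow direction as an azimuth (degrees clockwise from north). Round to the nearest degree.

Taking A as reference: B−A = (-230, 135, -0.01); C−A = (25, -35, -0.10).
Solve a·Δx + b·Δy = Δh: det = (-230)·(-35) − 25·135 = 4675.
∂h/∂x = [(-0.01)·(-35) − (-0.10)·135] / 4675 = +0.002963
∂h/∂y = [(-230)·(-0.10) − 25·(-0.01)] / 4675 = +0.004973
Flow direction (−∇h) has components (-0.002963 E, -0.004973 N).
Azimuth = atan2(E, N) = atan2(-0.002963, -0.004973) = 210.8° ≈ 211°.

211°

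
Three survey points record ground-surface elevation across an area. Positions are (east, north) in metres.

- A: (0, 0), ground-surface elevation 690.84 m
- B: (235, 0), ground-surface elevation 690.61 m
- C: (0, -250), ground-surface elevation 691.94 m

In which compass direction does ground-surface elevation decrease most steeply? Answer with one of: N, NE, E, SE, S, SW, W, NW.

∂z/∂x = (690.61 − 690.84) / (235 − 0) = -0.0009787
∂z/∂y = (691.94 − 690.84) / (-250 − 0) = -0.004400
Steepest decrease is along −∇f = (+0.0009787 E, +0.004400 N) → north.

N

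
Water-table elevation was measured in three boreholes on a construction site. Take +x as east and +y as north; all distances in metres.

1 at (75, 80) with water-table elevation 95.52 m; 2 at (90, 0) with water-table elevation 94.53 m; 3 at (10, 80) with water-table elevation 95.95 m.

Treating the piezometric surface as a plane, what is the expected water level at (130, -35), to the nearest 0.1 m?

93.9 m

Differences from 1: to 2 (Δx, Δy, Δh) = (15, -80, -0.99); to 3 = (-65, 0, +0.43).
Determinant of the coordinate differences = 15·0 − (-65)·(-80) = -5200.
∂h/∂x = [(-0.99)·0 − (+0.43)·(-80)] / -5200 = -0.006615
∂h/∂y = [15·(+0.43) − (-65)·(-0.99)] / -5200 = +0.01113
h(130, -35) = 95.52 + (-0.006615)·(55) + (+0.01113)·(-115) = 95.52 -0.364 -1.280 = 93.876 m.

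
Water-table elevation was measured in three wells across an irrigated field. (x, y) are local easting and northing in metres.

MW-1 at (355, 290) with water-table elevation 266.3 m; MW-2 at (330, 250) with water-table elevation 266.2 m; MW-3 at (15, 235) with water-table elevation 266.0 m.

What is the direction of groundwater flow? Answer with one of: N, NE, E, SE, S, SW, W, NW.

S

Taking MW-1 as reference: MW-2−MW-1 = (-25, -40, -0.1); MW-3−MW-1 = (-340, -55, -0.3).
Solve a·Δx + b·Δy = Δh: det = (-25)·(-55) − (-340)·(-40) = -12225.
∂h/∂x = [(-0.1)·(-55) − (-0.3)·(-40)] / -12225 = +0.0005317
∂h/∂y = [(-25)·(-0.3) − (-340)·(-0.1)] / -12225 = +0.002168
Flow = −∇h = (-0.0005317 east, -0.002168 north), which points south.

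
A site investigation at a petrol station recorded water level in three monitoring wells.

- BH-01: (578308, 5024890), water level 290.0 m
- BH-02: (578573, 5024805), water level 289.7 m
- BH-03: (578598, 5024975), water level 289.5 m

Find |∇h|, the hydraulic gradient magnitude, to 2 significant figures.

0.0017

With h = a·x + b·y + c and BH-01 as origin, the differences give:
  265·a + (-85)·b = -0.3
  290·a + 85·b = -0.5
Eliminate b (×85 and ×(-85), subtract): 47175·a = -68.00 → a = ∂h/∂x = -0.001441
Back-substitute: b = ∂h/∂y = -0.0009645.
|∇h| = √(-0.001441² + -0.0009645²) = 0.001734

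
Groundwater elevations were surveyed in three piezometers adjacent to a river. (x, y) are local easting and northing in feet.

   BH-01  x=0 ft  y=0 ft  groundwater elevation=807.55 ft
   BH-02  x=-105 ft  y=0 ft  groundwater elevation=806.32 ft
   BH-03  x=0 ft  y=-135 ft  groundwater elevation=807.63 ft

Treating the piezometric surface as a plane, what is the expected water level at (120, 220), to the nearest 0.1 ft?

∂h/∂x = (806.32 − 807.55) / (-105 − 0) = +0.01171
∂h/∂y = (807.63 − 807.55) / (-135 − 0) = -0.0005926
h(120, 220) = 807.55 + (+0.01171)·(120) + (-0.0005926)·(220) = 807.55 +1.406 -0.130 = 808.825 ft.

808.8 ft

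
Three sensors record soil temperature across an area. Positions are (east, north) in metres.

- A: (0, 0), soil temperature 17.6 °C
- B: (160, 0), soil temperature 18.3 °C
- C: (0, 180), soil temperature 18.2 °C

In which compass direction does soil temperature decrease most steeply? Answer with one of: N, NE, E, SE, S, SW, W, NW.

∂T/∂x = (18.3 − 17.6) / (160 − 0) = +0.004375
∂T/∂y = (18.2 − 17.6) / (180 − 0) = +0.003333
Steepest decrease is along −∇f = (-0.004375 E, -0.003333 N) → southwest.

SW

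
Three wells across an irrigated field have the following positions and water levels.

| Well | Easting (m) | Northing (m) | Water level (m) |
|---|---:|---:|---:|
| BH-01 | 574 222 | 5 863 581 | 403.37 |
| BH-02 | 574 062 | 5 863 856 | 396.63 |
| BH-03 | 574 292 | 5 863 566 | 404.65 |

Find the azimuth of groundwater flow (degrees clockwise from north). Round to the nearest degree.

With h = a·x + b·y + c and BH-01 as origin, the differences give:
  (-160)·a + 275·b = -6.74
  70·a + (-15)·b = +1.28
Eliminate b (×(-15) and ×275, subtract): -16850·a = -250.900 → a = ∂h/∂x = +0.01489
Back-substitute: b = ∂h/∂y = -0.01585.
Flow direction (−∇h) has components (-0.01489 E, +0.01585 N).
Azimuth = atan2(E, N) = atan2(-0.01489, +0.01585) = 316.8° ≈ 317°.

317°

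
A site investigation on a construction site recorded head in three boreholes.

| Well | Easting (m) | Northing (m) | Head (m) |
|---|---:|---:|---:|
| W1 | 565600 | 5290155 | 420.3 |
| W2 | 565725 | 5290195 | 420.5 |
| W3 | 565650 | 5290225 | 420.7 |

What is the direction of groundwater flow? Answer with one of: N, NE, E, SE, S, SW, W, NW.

Taking W1 as reference: W2−W1 = (125, 40, +0.2); W3−W1 = (50, 70, +0.4).
Solve a·Δx + b·Δy = Δh: det = 125·70 − 50·40 = 6750.
∂h/∂x = [(+0.2)·70 − (+0.4)·40] / 6750 = -0.0002963
∂h/∂y = [125·(+0.4) − 50·(+0.2)] / 6750 = +0.005926
Flow = −∇h = (+0.0002963 east, -0.005926 north), which points south.

S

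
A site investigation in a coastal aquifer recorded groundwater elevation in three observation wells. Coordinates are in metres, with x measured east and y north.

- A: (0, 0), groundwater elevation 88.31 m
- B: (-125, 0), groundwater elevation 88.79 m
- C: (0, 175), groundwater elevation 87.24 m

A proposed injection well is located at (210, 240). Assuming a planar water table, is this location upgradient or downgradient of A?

∂h/∂x = (88.79 − 88.31) / (-125 − 0) = -0.003840
∂h/∂y = (87.24 − 88.31) / (175 − 0) = -0.006114
Head at (210, 240) = 88.31 + (-0.003840)·(210) + (-0.006114)·(240) = 86.04 m.
That is lower than the 88.31 m at A, so the point is downgradient.

downgradient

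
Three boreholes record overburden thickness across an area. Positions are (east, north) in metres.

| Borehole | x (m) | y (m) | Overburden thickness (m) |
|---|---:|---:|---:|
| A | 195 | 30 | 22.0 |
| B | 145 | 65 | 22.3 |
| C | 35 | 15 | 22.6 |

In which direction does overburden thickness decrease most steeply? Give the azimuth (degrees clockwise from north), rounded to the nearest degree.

Differences from A: to B (Δx, Δy, Δh) = (-50, 35, +0.3); to C = (-160, -15, +0.6).
Determinant of the coordinate differences = (-50)·(-15) − (-160)·35 = 6350.
∂d/∂x = [(+0.3)·(-15) − (+0.6)·35] / 6350 = -0.004016
∂d/∂y = [(-50)·(+0.6) − (-160)·(+0.3)] / 6350 = +0.002835
Steepest decrease is along −∇f: components (+0.004016 E, -0.002835 N).
Azimuth = atan2(+0.004016, -0.002835) = 125.2° ≈ 125°.

125°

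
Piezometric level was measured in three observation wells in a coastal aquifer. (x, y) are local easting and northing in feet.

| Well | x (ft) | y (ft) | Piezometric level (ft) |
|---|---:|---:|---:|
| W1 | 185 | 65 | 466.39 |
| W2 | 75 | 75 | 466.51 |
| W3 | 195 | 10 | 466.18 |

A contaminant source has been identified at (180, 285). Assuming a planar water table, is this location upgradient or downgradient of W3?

Differences from W1: to W2 (Δx, Δy, Δh) = (-110, 10, +0.12); to W3 = (10, -55, -0.21).
Determinant of the coordinate differences = (-110)·(-55) − 10·10 = 5950.
∂h/∂x = [(+0.12)·(-55) − (-0.21)·10] / 5950 = -0.0007563
∂h/∂y = [(-110)·(-0.21) − 10·(+0.12)] / 5950 = +0.003681
Head at (180, 285) = 466.39 + (-0.0007563)·(-5) + (+0.003681)·(220) = 467.20 ft.
That is higher than the 466.18 ft at W3, so the point is upgradient.

upgradient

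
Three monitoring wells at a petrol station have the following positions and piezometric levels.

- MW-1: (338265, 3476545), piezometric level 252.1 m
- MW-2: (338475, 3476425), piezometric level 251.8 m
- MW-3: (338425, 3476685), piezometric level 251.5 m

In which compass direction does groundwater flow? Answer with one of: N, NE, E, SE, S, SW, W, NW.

NE

Differences from MW-1: to MW-2 (Δx, Δy, Δh) = (210, -120, -0.3); to MW-3 = (160, 140, -0.6).
Solve a·Δx + b·Δy = Δh: det = 210·140 − 160·(-120) = 48600.
∂h/∂x = [(-0.3)·140 − (-0.6)·(-120)] / 48600 = -0.002346
∂h/∂y = [210·(-0.6) − 160·(-0.3)] / 48600 = -0.001605
Flow = −∇h = (+0.002346 east, +0.001605 north), which points northeast.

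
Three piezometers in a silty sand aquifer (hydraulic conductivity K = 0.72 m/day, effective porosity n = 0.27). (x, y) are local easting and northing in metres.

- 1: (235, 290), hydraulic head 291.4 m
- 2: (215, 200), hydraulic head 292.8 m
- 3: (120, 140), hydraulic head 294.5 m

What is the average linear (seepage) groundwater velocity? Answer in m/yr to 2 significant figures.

16 m/yr

With h = a·x + b·y + c and 1 as origin, the differences give:
  (-20)·a + (-90)·b = +1.4
  (-115)·a + (-150)·b = +3.1
Eliminate b (×(-150) and ×(-90), subtract): -7350·a = 69.00 → a = ∂h/∂x = -0.009388
Back-substitute: b = ∂h/∂y = -0.01347.
|∇h| = √(-0.009388² + -0.01347²) = 0.01642
Seepage velocity v = K·i/n = 0.72 × 0.01642 / 0.27 = 0.04379 m/day = 15.99 m/yr.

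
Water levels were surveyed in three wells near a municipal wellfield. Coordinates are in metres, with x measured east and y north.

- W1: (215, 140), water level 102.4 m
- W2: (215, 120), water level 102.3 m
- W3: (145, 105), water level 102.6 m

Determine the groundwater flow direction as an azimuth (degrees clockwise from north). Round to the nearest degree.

With h = a·x + b·y + c and W1 as origin, the differences give:
  0·a + (-20)·b = -0.1
  (-70)·a + (-35)·b = +0.2
Eliminate b (×(-35) and ×(-20), subtract): -1400·a = 7.50 → a = ∂h/∂x = -0.005357
Back-substitute: b = ∂h/∂y = +0.005000.
Flow direction (−∇h) has components (+0.005357 E, -0.005000 N).
Azimuth = atan2(E, N) = atan2(+0.005357, -0.005000) = 133.0° ≈ 133°.

133°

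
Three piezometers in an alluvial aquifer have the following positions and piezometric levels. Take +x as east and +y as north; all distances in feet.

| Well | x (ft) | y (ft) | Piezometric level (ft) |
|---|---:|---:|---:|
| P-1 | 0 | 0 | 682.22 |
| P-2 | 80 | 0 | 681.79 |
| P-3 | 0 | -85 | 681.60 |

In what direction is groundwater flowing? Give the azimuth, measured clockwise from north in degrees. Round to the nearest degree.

144°

∂h/∂x = (681.79 − 682.22) / (80 − 0) = -0.005375
∂h/∂y = (681.60 − 682.22) / (-85 − 0) = +0.007294
Flow direction (−∇h) has components (+0.005375 E, -0.007294 N).
Azimuth = atan2(E, N) = atan2(+0.005375, -0.007294) = 143.6° ≈ 144°.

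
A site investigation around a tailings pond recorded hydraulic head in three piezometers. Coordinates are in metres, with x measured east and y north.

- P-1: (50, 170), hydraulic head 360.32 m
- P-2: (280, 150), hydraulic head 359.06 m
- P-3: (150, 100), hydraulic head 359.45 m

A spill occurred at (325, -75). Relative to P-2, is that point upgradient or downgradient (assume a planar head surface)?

Differences from P-1: to P-2 (Δx, Δy, Δh) = (230, -20, -1.26); to P-3 = (100, -70, -0.87).
Determinant of the coordinate differences = 230·(-70) − 100·(-20) = -14100.
∂h/∂x = [(-1.26)·(-70) − (-0.87)·(-20)] / -14100 = -0.005021
∂h/∂y = [230·(-0.87) − 100·(-1.26)] / -14100 = +0.005255
Head at (325, -75) = 360.32 + (-0.005021)·(275) + (+0.005255)·(-245) = 357.65 m.
That is lower than the 359.06 m at P-2, so the point is downgradient.

downgradient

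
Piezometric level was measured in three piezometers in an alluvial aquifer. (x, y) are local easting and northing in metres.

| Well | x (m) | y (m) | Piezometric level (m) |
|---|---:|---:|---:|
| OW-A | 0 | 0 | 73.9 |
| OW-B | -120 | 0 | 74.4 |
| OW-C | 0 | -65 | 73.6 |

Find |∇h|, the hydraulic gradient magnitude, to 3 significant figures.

0.00622

∂h/∂x = (74.4 − 73.9) / (-120 − 0) = -0.004167
∂h/∂y = (73.6 − 73.9) / (-65 − 0) = +0.004615
|∇h| = √(-0.004167² + 0.004615²) = 0.006218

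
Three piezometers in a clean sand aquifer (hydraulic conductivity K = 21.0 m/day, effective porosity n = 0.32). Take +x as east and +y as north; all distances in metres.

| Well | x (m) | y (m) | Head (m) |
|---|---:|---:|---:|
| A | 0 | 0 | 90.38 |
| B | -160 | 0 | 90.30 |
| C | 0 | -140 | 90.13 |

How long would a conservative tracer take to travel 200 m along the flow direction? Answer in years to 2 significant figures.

∂h/∂x = (90.30 − 90.38) / (-160 − 0) = +0.0005000
∂h/∂y = (90.13 − 90.38) / (-140 − 0) = +0.001786
|∇h| = √(0.0005000² + 0.001786²) = 0.001855
Seepage velocity v = K·i/n = 21.0 × 0.001855 / 0.32 = 0.1217 m/day.
t = 200 / 0.1217 = 1643 days = 4.5 years.

4.5 years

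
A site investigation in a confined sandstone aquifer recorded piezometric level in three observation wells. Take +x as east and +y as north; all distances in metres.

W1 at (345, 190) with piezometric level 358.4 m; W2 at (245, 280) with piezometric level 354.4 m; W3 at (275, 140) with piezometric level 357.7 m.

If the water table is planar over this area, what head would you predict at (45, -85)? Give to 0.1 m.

Taking W1 as reference: W2−W1 = (-100, 90, -4.0); W3−W1 = (-70, -50, -0.7).
Determinant of the coordinate differences = (-100)·(-50) − (-70)·90 = 11300.
∂h/∂x = [(-4.0)·(-50) − (-0.7)·90] / 11300 = +0.02327
∂h/∂y = [(-100)·(-0.7) − (-70)·(-4.0)] / 11300 = -0.01858
h(45, -85) = 358.4 + (+0.02327)·(-300) + (-0.01858)·(-275) = 358.4 -6.982 +5.111 = 356.528 m.

356.5 m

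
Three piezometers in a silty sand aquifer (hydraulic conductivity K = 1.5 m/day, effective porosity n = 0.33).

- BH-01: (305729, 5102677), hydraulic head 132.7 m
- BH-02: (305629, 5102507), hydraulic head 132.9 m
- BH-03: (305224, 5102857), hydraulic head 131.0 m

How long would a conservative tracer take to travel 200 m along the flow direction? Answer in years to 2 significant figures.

Three-point gradient (reference BH-01): Δ to BH-02 = (-100, -170, +0.2), Δ to BH-03 = (-505, 180, -1.7).
∂h/∂x = +0.002436, ∂h/∂y = -0.002610 (det = -103850).
|∇h| = √(0.002436² + -0.002610²) = 0.00357
Seepage velocity v = K·i/n = 1.5 × 0.00357 / 0.33 = 0.01623 m/day.
t = 200 / 0.01623 = 1.232e+04 days = 33.7 years.

34 years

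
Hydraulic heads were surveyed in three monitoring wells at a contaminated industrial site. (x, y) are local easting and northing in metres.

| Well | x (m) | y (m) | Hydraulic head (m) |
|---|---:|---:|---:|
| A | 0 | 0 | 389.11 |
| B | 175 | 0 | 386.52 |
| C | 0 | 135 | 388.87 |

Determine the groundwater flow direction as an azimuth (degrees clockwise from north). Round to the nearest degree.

∂h/∂x = (386.52 − 389.11) / (175 − 0) = -0.01480
∂h/∂y = (388.87 − 389.11) / (135 − 0) = -0.001778
Flow direction (−∇h) has components (+0.01480 E, +0.001778 N).
Azimuth = atan2(E, N) = atan2(+0.01480, +0.001778) = 83.2° ≈ 083°.

083°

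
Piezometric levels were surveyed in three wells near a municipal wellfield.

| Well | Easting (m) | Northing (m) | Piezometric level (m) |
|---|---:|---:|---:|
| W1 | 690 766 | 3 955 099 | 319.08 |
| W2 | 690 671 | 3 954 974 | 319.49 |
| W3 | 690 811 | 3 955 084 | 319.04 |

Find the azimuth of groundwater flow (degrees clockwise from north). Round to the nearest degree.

037°

Three-point gradient (reference W1): Δ to W2 = (-95, -125, +0.41), Δ to W3 = (45, -15, -0.04).
∂h/∂x = -0.001582, ∂h/∂y = -0.002078 (det = 7050).
Flow direction (−∇h) has components (+0.001582 E, +0.002078 N).
Azimuth = atan2(E, N) = atan2(+0.001582, +0.002078) = 37.3° ≈ 037°.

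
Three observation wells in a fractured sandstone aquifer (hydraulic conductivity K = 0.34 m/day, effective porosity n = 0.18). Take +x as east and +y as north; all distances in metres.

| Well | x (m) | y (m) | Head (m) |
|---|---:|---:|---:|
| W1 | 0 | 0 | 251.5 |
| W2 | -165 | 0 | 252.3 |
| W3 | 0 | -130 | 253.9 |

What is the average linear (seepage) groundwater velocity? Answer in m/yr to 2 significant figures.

13 m/yr

∂h/∂x = (252.3 − 251.5) / (-165 − 0) = -0.004848
∂h/∂y = (253.9 − 251.5) / (-130 − 0) = -0.01846
|∇h| = √(-0.004848² + -0.01846²) = 0.01909
Seepage velocity v = K·i/n = 0.34 × 0.01909 / 0.18 = 0.03606 m/day = 13.17 m/yr.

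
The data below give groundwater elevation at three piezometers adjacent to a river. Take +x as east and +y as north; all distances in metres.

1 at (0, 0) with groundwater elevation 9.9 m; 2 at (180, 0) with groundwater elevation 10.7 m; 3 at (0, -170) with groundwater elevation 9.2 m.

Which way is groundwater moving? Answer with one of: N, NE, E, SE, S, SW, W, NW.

SW

∂h/∂x = (10.7 − 9.9) / (180 − 0) = +0.004444
∂h/∂y = (9.2 − 9.9) / (-170 − 0) = +0.004118
Flow = −∇h = (-0.004444 east, -0.004118 north), which points southwest.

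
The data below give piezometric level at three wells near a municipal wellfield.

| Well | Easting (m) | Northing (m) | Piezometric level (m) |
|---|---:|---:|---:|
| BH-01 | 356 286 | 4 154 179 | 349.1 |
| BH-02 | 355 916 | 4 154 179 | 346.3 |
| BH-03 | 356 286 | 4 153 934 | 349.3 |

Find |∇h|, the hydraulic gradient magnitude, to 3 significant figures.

0.00761

∂h/∂x = (346.3 − 349.1) / (355916 − 356286) = +0.007568
∂h/∂y = (349.3 − 349.1) / (4153934 − 4154179) = -0.0008163
|∇h| = √(0.007568² + -0.0008163²) = 0.007612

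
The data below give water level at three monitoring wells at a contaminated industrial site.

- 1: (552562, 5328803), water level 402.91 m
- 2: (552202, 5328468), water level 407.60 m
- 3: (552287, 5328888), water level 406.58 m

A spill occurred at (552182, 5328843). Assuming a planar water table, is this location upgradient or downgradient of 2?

upgradient

With h = a·x + b·y + c and 1 as origin, the differences give:
  (-360)·a + (-335)·b = +4.69
  (-275)·a + 85·b = +3.67
Eliminate b (×85 and ×(-335), subtract): -122725·a = 1628.100 → a = ∂h/∂x = -0.01327
Back-substitute: b = ∂h/∂y = +0.0002563.
Head at (552182, 5328843) = 402.91 + (-0.01327)·(-380) + (+0.0002563)·(40) = 407.96 m.
That is higher than the 407.60 m at 2, so the point is upgradient.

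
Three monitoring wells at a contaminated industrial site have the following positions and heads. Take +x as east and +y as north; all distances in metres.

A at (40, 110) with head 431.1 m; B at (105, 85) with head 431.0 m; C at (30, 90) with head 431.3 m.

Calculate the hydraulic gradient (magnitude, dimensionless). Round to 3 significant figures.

0.00896

Taking A as reference: B−A = (65, -25, -0.1); C−A = (-10, -20, +0.2).
Solve a·Δx + b·Δy = Δh: det = 65·(-20) − (-10)·(-25) = -1550.
∂h/∂x = [(-0.1)·(-20) − (+0.2)·(-25)] / -1550 = -0.004516
∂h/∂y = [65·(+0.2) − (-10)·(-0.1)] / -1550 = -0.007742
|∇h| = √(-0.004516² + -0.007742²) = 0.008963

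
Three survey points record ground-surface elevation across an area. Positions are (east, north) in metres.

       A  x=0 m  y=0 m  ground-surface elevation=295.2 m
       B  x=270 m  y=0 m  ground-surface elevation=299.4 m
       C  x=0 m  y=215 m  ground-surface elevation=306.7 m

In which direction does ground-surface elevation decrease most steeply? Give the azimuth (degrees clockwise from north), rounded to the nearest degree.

196°

∂z/∂x = (299.4 − 295.2) / (270 − 0) = +0.01556
∂z/∂y = (306.7 − 295.2) / (215 − 0) = +0.05349
Steepest decrease is along −∇f: components (-0.01556 E, -0.05349 N).
Azimuth = atan2(-0.01556, -0.05349) = 196.2° ≈ 196°.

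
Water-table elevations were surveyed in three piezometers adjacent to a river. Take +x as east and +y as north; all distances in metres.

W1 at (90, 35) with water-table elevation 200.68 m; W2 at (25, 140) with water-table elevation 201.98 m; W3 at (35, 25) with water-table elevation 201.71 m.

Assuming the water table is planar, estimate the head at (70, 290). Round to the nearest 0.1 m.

Three-point gradient (reference W1): Δ to W2 = (-65, 105, +1.30), Δ to W3 = (-55, -10, +1.03).
∂h/∂x = -0.01886, ∂h/∂y = +0.0007082 (det = 6425).
h(70, 290) = 200.68 + (-0.01886)·(-20) + (+0.0007082)·(255) = 200.68 +0.377 +0.181 = 201.238 m.

201.2 m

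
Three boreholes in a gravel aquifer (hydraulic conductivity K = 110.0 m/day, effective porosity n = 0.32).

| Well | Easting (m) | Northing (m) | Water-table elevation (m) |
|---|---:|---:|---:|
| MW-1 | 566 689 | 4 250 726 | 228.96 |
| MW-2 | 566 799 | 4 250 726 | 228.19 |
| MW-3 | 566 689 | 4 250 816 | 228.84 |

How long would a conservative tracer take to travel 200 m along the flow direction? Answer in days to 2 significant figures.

82 days

∂h/∂x = (228.19 − 228.96) / (566799 − 566689) = -0.007000
∂h/∂y = (228.84 − 228.96) / (4250816 − 4250726) = -0.001333
|∇h| = √(-0.007000² + -0.001333²) = 0.007126
Seepage velocity v = K·i/n = 110.0 × 0.007126 / 0.32 = 2.45 m/day.
t = 200 / 2.45 = 81.63 days.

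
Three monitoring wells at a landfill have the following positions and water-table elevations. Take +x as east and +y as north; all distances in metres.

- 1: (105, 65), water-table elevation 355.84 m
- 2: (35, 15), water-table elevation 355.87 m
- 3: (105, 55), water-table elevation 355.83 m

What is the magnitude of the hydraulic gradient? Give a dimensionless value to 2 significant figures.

Taking 1 as reference: 2−1 = (-70, -50, +0.03); 3−1 = (0, -10, -0.01).
Solve a·Δx + b·Δy = Δh: det = (-70)·(-10) − 0·(-50) = 700.
∂h/∂x = [(+0.03)·(-10) − (-0.01)·(-50)] / 700 = -0.001143
∂h/∂y = [(-70)·(-0.01) − 0·(+0.03)] / 700 = +0.0010000
|∇h| = √(-0.001143² + 0.0010000²) = 0.001519

0.0015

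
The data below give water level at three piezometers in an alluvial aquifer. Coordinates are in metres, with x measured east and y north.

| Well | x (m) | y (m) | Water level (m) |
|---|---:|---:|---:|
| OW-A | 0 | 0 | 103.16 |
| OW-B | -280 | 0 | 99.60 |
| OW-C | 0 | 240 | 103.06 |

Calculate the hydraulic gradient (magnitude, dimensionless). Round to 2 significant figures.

0.013

∂h/∂x = (99.60 − 103.16) / (-280 − 0) = +0.01271
∂h/∂y = (103.06 − 103.16) / (240 − 0) = -0.0004167
|∇h| = √(0.01271² + -0.0004167²) = 0.01272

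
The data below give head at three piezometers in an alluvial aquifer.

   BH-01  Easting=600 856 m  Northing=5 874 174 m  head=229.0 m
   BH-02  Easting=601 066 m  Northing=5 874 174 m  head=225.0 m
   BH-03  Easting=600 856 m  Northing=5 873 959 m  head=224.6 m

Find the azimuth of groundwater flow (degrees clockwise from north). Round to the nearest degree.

137°

∂h/∂x = (225.0 − 229.0) / (601066 − 600856) = -0.01905
∂h/∂y = (224.6 − 229.0) / (5873959 − 5874174) = +0.02047
Flow direction (−∇h) has components (+0.01905 E, -0.02047 N).
Azimuth = atan2(E, N) = atan2(+0.01905, -0.02047) = 137.1° ≈ 137°.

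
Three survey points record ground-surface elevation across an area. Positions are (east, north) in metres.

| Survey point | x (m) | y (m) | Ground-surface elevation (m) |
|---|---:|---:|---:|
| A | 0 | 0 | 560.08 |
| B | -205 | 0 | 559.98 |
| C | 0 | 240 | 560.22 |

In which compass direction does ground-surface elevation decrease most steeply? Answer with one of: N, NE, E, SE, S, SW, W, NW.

∂z/∂x = (559.98 − 560.08) / (-205 − 0) = +0.0004878
∂z/∂y = (560.22 − 560.08) / (240 − 0) = +0.0005833
Steepest decrease is along −∇f = (-0.0004878 E, -0.0005833 N) → southwest.

SW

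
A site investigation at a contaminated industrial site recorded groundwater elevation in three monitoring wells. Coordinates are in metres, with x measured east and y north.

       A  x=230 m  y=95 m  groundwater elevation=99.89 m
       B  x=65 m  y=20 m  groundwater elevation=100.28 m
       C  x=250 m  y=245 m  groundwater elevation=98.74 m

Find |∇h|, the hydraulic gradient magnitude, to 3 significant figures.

With h = a·x + b·y + c and A as origin, the differences give:
  (-165)·a + (-75)·b = +0.39
  20·a + 150·b = -1.15
Eliminate b (×150 and ×(-75), subtract): -23250·a = -27.750 → a = ∂h/∂x = +0.001194
Back-substitute: b = ∂h/∂y = -0.007826.
|∇h| = √(0.001194² + -0.007826²) = 0.007917

0.00792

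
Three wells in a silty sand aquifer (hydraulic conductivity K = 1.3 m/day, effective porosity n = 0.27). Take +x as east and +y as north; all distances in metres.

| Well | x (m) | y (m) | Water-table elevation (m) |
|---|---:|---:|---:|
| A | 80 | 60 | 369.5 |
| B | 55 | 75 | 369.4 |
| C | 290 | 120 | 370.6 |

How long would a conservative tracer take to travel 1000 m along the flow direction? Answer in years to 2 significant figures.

110 years

Differences from A: to B (Δx, Δy, Δh) = (-25, 15, -0.1); to C = (210, 60, +1.1).
Solve a·Δx + b·Δy = Δh: det = (-25)·60 − 210·15 = -4650.
∂h/∂x = [(-0.1)·60 − (+1.1)·15] / -4650 = +0.004839
∂h/∂y = [(-25)·(+1.1) − 210·(-0.1)] / -4650 = +0.001398
|∇h| = √(0.004839² + 0.001398²) = 0.005037
Seepage velocity v = K·i/n = 1.3 × 0.005037 / 0.27 = 0.02425 m/day.
t = 1000 / 0.02425 = 4.124e+04 days = 113 years.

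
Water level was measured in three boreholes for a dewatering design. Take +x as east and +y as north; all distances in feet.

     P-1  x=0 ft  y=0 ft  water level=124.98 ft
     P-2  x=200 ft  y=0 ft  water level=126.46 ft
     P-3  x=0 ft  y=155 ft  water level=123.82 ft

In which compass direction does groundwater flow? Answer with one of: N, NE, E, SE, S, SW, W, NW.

∂h/∂x = (126.46 − 124.98) / (200 − 0) = +0.007400
∂h/∂y = (123.82 − 124.98) / (155 − 0) = -0.007484
Flow = −∇h = (-0.007400 east, +0.007484 north), which points northwest.

NW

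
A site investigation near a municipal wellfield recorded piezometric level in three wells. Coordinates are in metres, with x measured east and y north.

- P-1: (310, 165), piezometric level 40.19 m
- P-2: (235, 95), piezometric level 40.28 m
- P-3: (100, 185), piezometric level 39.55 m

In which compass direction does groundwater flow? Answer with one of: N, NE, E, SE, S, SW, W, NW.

Taking P-1 as reference: P-2−P-1 = (-75, -70, +0.09); P-3−P-1 = (-210, 20, -0.64).
Solve a·Δx + b·Δy = Δh: det = (-75)·20 − (-210)·(-70) = -16200.
∂h/∂x = [(+0.09)·20 − (-0.64)·(-70)] / -16200 = +0.002654
∂h/∂y = [(-75)·(-0.64) − (-210)·(+0.09)] / -16200 = -0.004130
Flow = −∇h = (-0.002654 east, +0.004130 north), which points northwest.

NW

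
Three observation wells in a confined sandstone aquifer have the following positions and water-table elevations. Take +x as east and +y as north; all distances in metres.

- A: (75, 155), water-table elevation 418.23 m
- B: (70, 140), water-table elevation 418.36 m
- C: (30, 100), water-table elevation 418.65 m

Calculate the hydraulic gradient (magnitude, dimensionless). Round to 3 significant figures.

0.00961

Differences from A: to B (Δx, Δy, Δh) = (-5, -15, +0.13); to C = (-45, -55, +0.42).
Determinant of the coordinate differences = (-5)·(-55) − (-45)·(-15) = -400.
∂h/∂x = [(+0.13)·(-55) − (+0.42)·(-15)] / -400 = +0.002125
∂h/∂y = [(-5)·(+0.42) − (-45)·(+0.13)] / -400 = -0.009375
|∇h| = √(0.002125² + -0.009375²) = 0.009613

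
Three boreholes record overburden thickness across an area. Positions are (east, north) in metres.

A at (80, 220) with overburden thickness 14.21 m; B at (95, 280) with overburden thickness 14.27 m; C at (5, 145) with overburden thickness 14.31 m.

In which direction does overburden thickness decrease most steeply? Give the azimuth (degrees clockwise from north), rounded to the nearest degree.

With d = a·x + b·y + c and A as origin, the differences give:
  15·a + 60·b = +0.06
  (-75)·a + (-75)·b = +0.10
Eliminate b (×(-75) and ×60, subtract): 3375·a = -10.500 → a = ∂d/∂x = -0.003111
Back-substitute: b = ∂d/∂y = +0.001778.
Steepest decrease is along −∇f: components (+0.003111 E, -0.001778 N).
Azimuth = atan2(+0.003111, -0.001778) = 119.7° ≈ 120°.

120°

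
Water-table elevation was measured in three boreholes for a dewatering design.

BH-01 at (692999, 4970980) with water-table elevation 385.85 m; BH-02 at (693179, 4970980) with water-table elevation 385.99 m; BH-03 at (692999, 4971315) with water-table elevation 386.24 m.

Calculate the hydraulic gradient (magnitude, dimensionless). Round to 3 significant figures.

0.00140

∂h/∂x = (385.99 − 385.85) / (693179 − 692999) = +0.0007778
∂h/∂y = (386.24 − 385.85) / (4971315 − 4970980) = +0.001164
|∇h| = √(0.0007778² + 0.001164²) = 0.0014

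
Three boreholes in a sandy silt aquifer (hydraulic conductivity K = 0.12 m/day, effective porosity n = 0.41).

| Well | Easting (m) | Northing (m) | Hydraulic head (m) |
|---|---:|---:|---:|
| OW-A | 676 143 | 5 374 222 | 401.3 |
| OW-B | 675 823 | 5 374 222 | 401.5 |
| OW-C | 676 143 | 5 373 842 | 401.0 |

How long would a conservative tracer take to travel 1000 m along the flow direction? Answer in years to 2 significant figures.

9300 years

∂h/∂x = (401.5 − 401.3) / (675823 − 676143) = -0.0006250
∂h/∂y = (401.0 − 401.3) / (5373842 − 5374222) = +0.0007895
|∇h| = √(-0.0006250² + 0.0007895²) = 0.001007
Seepage velocity v = K·i/n = 0.12 × 0.001007 / 0.41 = 0.0002947 m/day.
t = 1000 / 0.0002947 = 3.393e+06 days = 9.29e+03 years.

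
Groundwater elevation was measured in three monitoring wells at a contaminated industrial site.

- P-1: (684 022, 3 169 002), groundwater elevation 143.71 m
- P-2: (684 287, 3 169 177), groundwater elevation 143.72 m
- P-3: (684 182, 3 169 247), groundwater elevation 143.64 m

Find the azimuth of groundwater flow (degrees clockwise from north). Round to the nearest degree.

324°

Taking P-1 as reference: P-2−P-1 = (265, 175, +0.01); P-3−P-1 = (160, 245, -0.07).
Solve a·Δx + b·Δy = Δh: det = 265·245 − 160·175 = 36925.
∂h/∂x = [(+0.01)·245 − (-0.07)·175] / 36925 = +0.0003981
∂h/∂y = [265·(-0.07) − 160·(+0.01)] / 36925 = -0.0005457
Flow direction (−∇h) has components (-0.0003981 E, +0.0005457 N).
Azimuth = atan2(E, N) = atan2(-0.0003981, +0.0005457) = 323.9° ≈ 324°.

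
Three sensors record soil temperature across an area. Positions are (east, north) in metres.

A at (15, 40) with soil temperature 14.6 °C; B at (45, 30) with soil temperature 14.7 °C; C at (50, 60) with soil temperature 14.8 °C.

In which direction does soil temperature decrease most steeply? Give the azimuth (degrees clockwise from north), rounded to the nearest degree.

238°

With T = a·x + b·y + c and A as origin, the differences give:
  30·a + (-10)·b = +0.1
  35·a + 20·b = +0.2
Eliminate b (×20 and ×(-10), subtract): 950·a = 4.00 → a = ∂T/∂x = +0.004211
Back-substitute: b = ∂T/∂y = +0.002632.
Steepest decrease is along −∇f: components (-0.004211 E, -0.002632 N).
Azimuth = atan2(-0.004211, -0.002632) = 238.0° ≈ 238°.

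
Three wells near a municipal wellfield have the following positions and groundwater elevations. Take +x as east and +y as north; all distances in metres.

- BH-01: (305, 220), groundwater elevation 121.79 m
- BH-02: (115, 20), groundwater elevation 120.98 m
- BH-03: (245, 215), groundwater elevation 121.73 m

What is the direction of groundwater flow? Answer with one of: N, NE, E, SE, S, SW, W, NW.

S

With h = a·x + b·y + c and BH-01 as origin, the differences give:
  (-190)·a + (-200)·b = -0.81
  (-60)·a + (-5)·b = -0.06
Eliminate b (×(-5) and ×(-200), subtract): -11050·a = -7.950 → a = ∂h/∂x = +0.0007195
Back-substitute: b = ∂h/∂y = +0.003367.
Flow = −∇h = (-0.0007195 east, -0.003367 north), which points south.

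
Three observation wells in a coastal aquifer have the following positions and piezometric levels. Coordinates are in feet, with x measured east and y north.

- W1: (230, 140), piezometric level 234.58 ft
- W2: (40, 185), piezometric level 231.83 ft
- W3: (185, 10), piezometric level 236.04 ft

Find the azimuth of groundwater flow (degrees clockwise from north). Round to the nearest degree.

324°

Differences from W1: to W2 (Δx, Δy, Δh) = (-190, 45, -2.75); to W3 = (-45, -130, +1.46).
Solve a·Δx + b·Δy = Δh: det = (-190)·(-130) − (-45)·45 = 26725.
∂h/∂x = [(-2.75)·(-130) − (+1.46)·45] / 26725 = +0.01092
∂h/∂y = [(-190)·(+1.46) − (-45)·(-2.75)] / 26725 = -0.01501
Flow direction (−∇h) has components (-0.01092 E, +0.01501 N).
Azimuth = atan2(E, N) = atan2(-0.01092, +0.01501) = 324.0° ≈ 324°.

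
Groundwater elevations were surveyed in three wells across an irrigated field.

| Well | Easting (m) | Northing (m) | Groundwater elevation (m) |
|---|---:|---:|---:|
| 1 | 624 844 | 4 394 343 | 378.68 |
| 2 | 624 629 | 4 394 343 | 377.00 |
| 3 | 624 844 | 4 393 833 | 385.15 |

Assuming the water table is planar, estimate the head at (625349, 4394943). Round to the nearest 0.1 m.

375.0 m

∂h/∂x = (377.00 − 378.68) / (624629 − 624844) = +0.007814
∂h/∂y = (385.15 − 378.68) / (4393833 − 4394343) = -0.01269
h(625349, 4394943) = 378.68 + (+0.007814)·(505) + (-0.01269)·(600) = 378.68 +3.946 -7.612 = 375.014 m.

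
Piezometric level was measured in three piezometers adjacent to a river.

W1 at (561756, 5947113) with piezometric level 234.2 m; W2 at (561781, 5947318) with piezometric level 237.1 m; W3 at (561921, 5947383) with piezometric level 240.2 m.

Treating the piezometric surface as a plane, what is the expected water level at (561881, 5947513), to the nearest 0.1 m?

241.1 m

Differences from W1: to W2 (Δx, Δy, Δh) = (25, 205, +2.9); to W3 = (165, 270, +6.0).
Solve a·Δx + b·Δy = Δh: det = 25·270 − 165·205 = -27075.
∂h/∂x = [(+2.9)·270 − (+6.0)·205] / -27075 = +0.01651
∂h/∂y = [25·(+6.0) − 165·(+2.9)] / -27075 = +0.01213
h(561881, 5947513) = 234.2 + (+0.01651)·(125) + (+0.01213)·(400) = 234.2 +2.064 +4.853 = 241.117 m.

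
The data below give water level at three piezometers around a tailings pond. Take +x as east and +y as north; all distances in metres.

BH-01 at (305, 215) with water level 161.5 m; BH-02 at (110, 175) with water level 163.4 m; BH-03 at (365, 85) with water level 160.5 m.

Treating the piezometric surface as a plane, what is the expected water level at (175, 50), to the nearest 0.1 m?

162.4 m

With h = a·x + b·y + c and BH-01 as origin, the differences give:
  (-195)·a + (-40)·b = +1.9
  60·a + (-130)·b = -1.0
Eliminate b (×(-130) and ×(-40), subtract): 27750·a = -287.00 → a = ∂h/∂x = -0.01034
Back-substitute: b = ∂h/∂y = +0.002919.
h(175, 50) = 161.5 + (-0.01034)·(-130) + (+0.002919)·(-165) = 161.5 +1.345 -0.482 = 162.363 m.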